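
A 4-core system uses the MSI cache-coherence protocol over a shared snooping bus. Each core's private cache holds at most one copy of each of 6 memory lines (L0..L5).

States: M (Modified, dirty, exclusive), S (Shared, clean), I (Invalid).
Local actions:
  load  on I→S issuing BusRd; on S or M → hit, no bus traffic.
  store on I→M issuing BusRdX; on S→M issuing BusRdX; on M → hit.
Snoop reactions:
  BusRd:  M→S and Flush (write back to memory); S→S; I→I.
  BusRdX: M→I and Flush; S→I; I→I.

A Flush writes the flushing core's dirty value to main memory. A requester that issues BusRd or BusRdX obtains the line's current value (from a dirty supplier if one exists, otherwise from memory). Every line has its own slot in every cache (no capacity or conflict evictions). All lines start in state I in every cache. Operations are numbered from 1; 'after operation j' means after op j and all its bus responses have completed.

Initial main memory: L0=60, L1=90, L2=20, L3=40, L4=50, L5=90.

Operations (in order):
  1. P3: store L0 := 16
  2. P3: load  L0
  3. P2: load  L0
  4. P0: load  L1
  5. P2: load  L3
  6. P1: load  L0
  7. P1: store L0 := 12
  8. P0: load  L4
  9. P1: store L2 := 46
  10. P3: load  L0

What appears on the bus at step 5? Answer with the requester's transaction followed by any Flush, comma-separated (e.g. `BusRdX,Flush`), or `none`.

bus = BusRd

  op1 P3: store L0 := 16 → I/I/I/M on L0; bus BusRdX; mem=60
  op2 P3: load  L0 → I/I/I/M on L0; bus (none); mem=60
  op3 P2: load  L0 → I/I/S/S on L0; bus BusRd Flush; mem=16
  op4 P0: load  L1 → S/I/I/I on L1; bus BusRd; mem=90
  op5 P2: load  L3 → I/I/S/I on L3; bus BusRd; mem=40
  op6 P1: load  L0 → I/S/S/S on L0; bus BusRd; mem=16
  op7 P1: store L0 := 12 → I/M/I/I on L0; bus BusRdX; mem=16
  op8 P0: load  L4 → S/I/I/I on L4; bus BusRd; mem=50
  op9 P1: store L2 := 46 → I/M/I/I on L2; bus BusRdX; mem=20
  op10 P3: load  L0 → I/S/I/S on L0; bus BusRd Flush; mem=12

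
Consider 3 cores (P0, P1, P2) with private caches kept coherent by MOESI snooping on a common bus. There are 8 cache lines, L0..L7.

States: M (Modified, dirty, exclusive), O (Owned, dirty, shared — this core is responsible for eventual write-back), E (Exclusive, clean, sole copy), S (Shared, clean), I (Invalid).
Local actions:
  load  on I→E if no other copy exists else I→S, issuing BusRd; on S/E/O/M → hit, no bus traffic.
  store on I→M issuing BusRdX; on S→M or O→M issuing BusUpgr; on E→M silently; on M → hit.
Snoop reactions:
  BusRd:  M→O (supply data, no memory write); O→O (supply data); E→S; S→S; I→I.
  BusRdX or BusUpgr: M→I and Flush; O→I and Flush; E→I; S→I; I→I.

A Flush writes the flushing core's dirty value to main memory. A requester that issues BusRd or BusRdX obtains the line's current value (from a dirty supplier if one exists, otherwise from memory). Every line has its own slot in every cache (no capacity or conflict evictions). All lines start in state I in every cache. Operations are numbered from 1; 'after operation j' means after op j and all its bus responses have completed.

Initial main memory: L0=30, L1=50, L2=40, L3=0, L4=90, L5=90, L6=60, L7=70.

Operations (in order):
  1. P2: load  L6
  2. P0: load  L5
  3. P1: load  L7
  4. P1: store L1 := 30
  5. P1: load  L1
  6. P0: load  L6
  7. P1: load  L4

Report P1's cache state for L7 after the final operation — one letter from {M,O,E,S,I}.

state = E

[1] P2: load  L6 | P0:I, P1:I, P2:E(60) | bus: BusRd
[2] P0: load  L5 | P0:E(90), P1:I, P2:I | bus: BusRd
[3] P1: load  L7 | P0:I, P1:E(70), P2:I | bus: BusRd
[4] P1: store L1 := 30 | P0:I, P1:M(30), P2:I | bus: BusRdX
[5] P1: load  L1 | P0:I, P1:M(30), P2:I | bus: none
[6] P0: load  L6 | P0:S(60), P1:I, P2:S(60) | bus: BusRd
[7] P1: load  L4 | P0:I, P1:E(90), P2:I | bus: BusRd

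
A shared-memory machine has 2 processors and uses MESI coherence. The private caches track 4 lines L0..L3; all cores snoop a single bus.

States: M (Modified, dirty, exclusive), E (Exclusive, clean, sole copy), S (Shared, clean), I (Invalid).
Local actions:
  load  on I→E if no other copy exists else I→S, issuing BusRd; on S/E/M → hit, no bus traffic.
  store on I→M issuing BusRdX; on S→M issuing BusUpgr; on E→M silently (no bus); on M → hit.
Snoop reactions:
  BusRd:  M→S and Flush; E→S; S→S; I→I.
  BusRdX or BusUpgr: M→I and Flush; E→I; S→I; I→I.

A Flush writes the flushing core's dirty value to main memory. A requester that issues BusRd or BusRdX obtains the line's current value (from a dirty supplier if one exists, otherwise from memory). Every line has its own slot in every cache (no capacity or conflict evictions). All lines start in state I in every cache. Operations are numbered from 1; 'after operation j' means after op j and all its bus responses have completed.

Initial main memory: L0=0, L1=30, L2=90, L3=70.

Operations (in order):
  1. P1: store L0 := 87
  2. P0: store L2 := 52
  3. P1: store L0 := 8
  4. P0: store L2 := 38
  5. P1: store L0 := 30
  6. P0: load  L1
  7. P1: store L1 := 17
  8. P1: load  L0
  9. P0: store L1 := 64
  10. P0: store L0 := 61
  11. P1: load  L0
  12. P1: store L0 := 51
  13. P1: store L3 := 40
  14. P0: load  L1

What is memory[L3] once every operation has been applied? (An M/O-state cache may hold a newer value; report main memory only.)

memory[L3] = 70

  op1 P1: store L0 := 87 → I/M on L0; bus BusRdX; mem=0
  op2 P0: store L2 := 52 → M/I on L2; bus BusRdX; mem=90
  op3 P1: store L0 := 8 → I/M on L0; bus (none); mem=0
  op4 P0: store L2 := 38 → M/I on L2; bus (none); mem=90
  op5 P1: store L0 := 30 → I/M on L0; bus (none); mem=0
  op6 P0: load  L1 → E/I on L1; bus BusRd; mem=30
  op7 P1: store L1 := 17 → I/M on L1; bus BusRdX; mem=30
  op8 P1: load  L0 → I/M on L0; bus (none); mem=0
  op9 P0: store L1 := 64 → M/I on L1; bus BusRdX Flush; mem=17
  op10 P0: store L0 := 61 → M/I on L0; bus BusRdX Flush; mem=30
  op11 P1: load  L0 → S/S on L0; bus BusRd Flush; mem=61
  op12 P1: store L0 := 51 → I/M on L0; bus BusUpgr; mem=61
  op13 P1: store L3 := 40 → I/M on L3; bus BusRdX; mem=70
  op14 P0: load  L1 → M/I on L1; bus (none); mem=17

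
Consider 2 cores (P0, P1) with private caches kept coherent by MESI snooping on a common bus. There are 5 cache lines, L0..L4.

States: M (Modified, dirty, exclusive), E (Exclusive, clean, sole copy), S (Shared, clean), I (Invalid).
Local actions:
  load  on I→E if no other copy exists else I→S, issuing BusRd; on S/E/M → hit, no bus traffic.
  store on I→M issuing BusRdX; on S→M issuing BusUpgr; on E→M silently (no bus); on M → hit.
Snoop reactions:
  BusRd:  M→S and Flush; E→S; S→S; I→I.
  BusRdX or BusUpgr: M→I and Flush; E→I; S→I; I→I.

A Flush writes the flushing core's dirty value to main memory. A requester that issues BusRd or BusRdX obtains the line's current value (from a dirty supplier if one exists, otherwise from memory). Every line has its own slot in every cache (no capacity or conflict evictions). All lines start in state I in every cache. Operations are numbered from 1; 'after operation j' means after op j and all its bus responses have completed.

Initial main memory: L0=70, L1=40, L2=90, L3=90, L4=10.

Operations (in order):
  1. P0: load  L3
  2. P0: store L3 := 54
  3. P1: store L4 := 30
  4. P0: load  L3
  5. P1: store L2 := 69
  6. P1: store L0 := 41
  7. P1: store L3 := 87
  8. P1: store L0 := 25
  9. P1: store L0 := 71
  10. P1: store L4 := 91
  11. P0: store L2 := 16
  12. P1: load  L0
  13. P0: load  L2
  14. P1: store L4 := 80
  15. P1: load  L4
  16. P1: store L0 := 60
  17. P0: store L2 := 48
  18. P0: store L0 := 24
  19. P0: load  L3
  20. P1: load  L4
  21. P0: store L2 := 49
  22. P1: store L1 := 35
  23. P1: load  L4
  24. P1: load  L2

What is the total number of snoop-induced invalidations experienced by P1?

invalidations = 2

step 1: P0: load  L3  ⟶  EI  (L3)  txn=BusRd  M[L3]=90
step 2: P0: store L3 := 54  ⟶  MI  (L3)  txn=∅  M[L3]=90
step 3: P1: store L4 := 30  ⟶  IM  (L4)  txn=BusRdX  M[L4]=10
step 4: P0: load  L3  ⟶  MI  (L3)  txn=∅  M[L3]=90
step 5: P1: store L2 := 69  ⟶  IM  (L2)  txn=BusRdX  M[L2]=90
step 6: P1: store L0 := 41  ⟶  IM  (L0)  txn=BusRdX  M[L0]=70
step 7: P1: store L3 := 87  ⟶  IM  (L3)  txn=BusRdX+Flush  M[L3]=54
step 8: P1: store L0 := 25  ⟶  IM  (L0)  txn=∅  M[L0]=70
step 9: P1: store L0 := 71  ⟶  IM  (L0)  txn=∅  M[L0]=70
step 10: P1: store L4 := 91  ⟶  IM  (L4)  txn=∅  M[L4]=10
step 11: P0: store L2 := 16  ⟶  MI  (L2)  txn=BusRdX+Flush  M[L2]=69
step 12: P1: load  L0  ⟶  IM  (L0)  txn=∅  M[L0]=70
step 13: P0: load  L2  ⟶  MI  (L2)  txn=∅  M[L2]=69
step 14: P1: store L4 := 80  ⟶  IM  (L4)  txn=∅  M[L4]=10
step 15: P1: load  L4  ⟶  IM  (L4)  txn=∅  M[L4]=10
step 16: P1: store L0 := 60  ⟶  IM  (L0)  txn=∅  M[L0]=70
step 17: P0: store L2 := 48  ⟶  MI  (L2)  txn=∅  M[L2]=69
step 18: P0: store L0 := 24  ⟶  MI  (L0)  txn=BusRdX+Flush  M[L0]=60
step 19: P0: load  L3  ⟶  SS  (L3)  txn=BusRd+Flush  M[L3]=87
step 20: P1: load  L4  ⟶  IM  (L4)  txn=∅  M[L4]=10
step 21: P0: store L2 := 49  ⟶  MI  (L2)  txn=∅  M[L2]=69
step 22: P1: store L1 := 35  ⟶  IM  (L1)  txn=BusRdX  M[L1]=40
step 23: P1: load  L4  ⟶  IM  (L4)  txn=∅  M[L4]=10
step 24: P1: load  L2  ⟶  SS  (L2)  txn=BusRd+Flush  M[L2]=49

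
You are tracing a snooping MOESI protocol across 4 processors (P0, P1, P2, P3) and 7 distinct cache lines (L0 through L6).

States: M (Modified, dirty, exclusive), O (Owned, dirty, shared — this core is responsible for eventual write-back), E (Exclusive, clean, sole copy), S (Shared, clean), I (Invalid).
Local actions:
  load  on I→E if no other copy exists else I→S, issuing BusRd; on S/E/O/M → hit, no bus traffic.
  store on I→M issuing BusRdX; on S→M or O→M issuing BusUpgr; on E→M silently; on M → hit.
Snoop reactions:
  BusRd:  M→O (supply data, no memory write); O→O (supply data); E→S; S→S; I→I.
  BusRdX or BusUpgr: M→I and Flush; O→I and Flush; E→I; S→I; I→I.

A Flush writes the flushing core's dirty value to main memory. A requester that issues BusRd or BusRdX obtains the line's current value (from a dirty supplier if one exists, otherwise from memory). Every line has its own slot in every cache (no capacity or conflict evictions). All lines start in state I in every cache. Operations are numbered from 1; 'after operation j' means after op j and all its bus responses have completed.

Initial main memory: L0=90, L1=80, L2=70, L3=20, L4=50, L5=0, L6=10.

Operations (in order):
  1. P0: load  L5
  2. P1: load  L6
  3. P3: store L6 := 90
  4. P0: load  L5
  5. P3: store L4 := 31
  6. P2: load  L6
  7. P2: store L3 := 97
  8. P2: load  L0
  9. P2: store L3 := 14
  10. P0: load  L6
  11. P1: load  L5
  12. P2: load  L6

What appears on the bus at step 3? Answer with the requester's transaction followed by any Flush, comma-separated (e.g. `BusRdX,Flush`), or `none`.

bus = BusRdX

[1] P0: load  L5 | P0:E(0), P1:I, P2:I, P3:I | bus: BusRd
[2] P1: load  L6 | P0:I, P1:E(10), P2:I, P3:I | bus: BusRd
[3] P3: store L6 := 90 | P0:I, P1:I, P2:I, P3:M(90) | bus: BusRdX
[4] P0: load  L5 | P0:E(0), P1:I, P2:I, P3:I | bus: none
[5] P3: store L4 := 31 | P0:I, P1:I, P2:I, P3:M(31) | bus: BusRdX
[6] P2: load  L6 | P0:I, P1:I, P2:S(90), P3:O(90) | bus: BusRd
[7] P2: store L3 := 97 | P0:I, P1:I, P2:M(97), P3:I | bus: BusRdX
[8] P2: load  L0 | P0:I, P1:I, P2:E(90), P3:I | bus: BusRd
[9] P2: store L3 := 14 | P0:I, P1:I, P2:M(14), P3:I | bus: none
[10] P0: load  L6 | P0:S(90), P1:I, P2:S(90), P3:O(90) | bus: BusRd
[11] P1: load  L5 | P0:S(0), P1:S(0), P2:I, P3:I | bus: BusRd
[12] P2: load  L6 | P0:S(90), P1:I, P2:S(90), P3:O(90) | bus: none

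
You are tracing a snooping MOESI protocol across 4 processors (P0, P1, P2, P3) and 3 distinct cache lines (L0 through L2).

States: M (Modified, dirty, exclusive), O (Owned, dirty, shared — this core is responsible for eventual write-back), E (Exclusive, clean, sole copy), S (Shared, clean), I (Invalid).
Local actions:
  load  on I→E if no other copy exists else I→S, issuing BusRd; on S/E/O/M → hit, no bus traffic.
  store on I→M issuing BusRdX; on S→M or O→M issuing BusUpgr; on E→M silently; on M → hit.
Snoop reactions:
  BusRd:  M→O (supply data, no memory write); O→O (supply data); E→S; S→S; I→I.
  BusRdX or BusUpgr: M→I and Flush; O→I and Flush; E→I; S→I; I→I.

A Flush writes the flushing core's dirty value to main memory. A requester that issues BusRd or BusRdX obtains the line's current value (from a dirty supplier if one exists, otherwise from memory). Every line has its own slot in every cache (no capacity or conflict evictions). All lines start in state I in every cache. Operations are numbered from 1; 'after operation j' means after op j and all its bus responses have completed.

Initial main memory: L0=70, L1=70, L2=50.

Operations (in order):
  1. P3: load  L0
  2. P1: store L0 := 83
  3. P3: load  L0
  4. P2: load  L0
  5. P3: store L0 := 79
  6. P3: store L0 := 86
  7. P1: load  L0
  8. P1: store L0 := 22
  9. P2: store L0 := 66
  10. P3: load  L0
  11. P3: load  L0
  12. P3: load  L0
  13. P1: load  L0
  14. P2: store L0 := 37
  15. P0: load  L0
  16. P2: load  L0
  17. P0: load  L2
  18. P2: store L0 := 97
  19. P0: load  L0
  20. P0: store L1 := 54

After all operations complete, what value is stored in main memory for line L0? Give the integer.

1. P3: load  L0  bus=[BusRd]  L0: P0=I P1=I P2=I P3=E  mem[L0]=70
2. P1: store L0 := 83  bus=[BusRdX]  L0: P0=I P1=M P2=I P3=I  mem[L0]=70
3. P3: load  L0  bus=[BusRd]  L0: P0=I P1=O P2=I P3=S  mem[L0]=70
4. P2: load  L0  bus=[BusRd]  L0: P0=I P1=O P2=S P3=S  mem[L0]=70
5. P3: store L0 := 79  bus=[BusUpgr,Flush]  L0: P0=I P1=I P2=I P3=M  mem[L0]=83
6. P3: store L0 := 86  bus=[-]  L0: P0=I P1=I P2=I P3=M  mem[L0]=83
7. P1: load  L0  bus=[BusRd]  L0: P0=I P1=S P2=I P3=O  mem[L0]=83
8. P1: store L0 := 22  bus=[BusUpgr,Flush]  L0: P0=I P1=M P2=I P3=I  mem[L0]=86
9. P2: store L0 := 66  bus=[BusRdX,Flush]  L0: P0=I P1=I P2=M P3=I  mem[L0]=22
10. P3: load  L0  bus=[BusRd]  L0: P0=I P1=I P2=O P3=S  mem[L0]=22
11. P3: load  L0  bus=[-]  L0: P0=I P1=I P2=O P3=S  mem[L0]=22
12. P3: load  L0  bus=[-]  L0: P0=I P1=I P2=O P3=S  mem[L0]=22
13. P1: load  L0  bus=[BusRd]  L0: P0=I P1=S P2=O P3=S  mem[L0]=22
14. P2: store L0 := 37  bus=[BusUpgr]  L0: P0=I P1=I P2=M P3=I  mem[L0]=22
15. P0: load  L0  bus=[BusRd]  L0: P0=S P1=I P2=O P3=I  mem[L0]=22
16. P2: load  L0  bus=[-]  L0: P0=S P1=I P2=O P3=I  mem[L0]=22
17. P0: load  L2  bus=[BusRd]  L2: P0=E P1=I P2=I P3=I  mem[L2]=50
18. P2: store L0 := 97  bus=[BusUpgr]  L0: P0=I P1=I P2=M P3=I  mem[L0]=22
19. P0: load  L0  bus=[BusRd]  L0: P0=S P1=I P2=O P3=I  mem[L0]=22
20. P0: store L1 := 54  bus=[BusRdX]  L1: P0=M P1=I P2=I P3=I  mem[L1]=70

memory[L0] = 22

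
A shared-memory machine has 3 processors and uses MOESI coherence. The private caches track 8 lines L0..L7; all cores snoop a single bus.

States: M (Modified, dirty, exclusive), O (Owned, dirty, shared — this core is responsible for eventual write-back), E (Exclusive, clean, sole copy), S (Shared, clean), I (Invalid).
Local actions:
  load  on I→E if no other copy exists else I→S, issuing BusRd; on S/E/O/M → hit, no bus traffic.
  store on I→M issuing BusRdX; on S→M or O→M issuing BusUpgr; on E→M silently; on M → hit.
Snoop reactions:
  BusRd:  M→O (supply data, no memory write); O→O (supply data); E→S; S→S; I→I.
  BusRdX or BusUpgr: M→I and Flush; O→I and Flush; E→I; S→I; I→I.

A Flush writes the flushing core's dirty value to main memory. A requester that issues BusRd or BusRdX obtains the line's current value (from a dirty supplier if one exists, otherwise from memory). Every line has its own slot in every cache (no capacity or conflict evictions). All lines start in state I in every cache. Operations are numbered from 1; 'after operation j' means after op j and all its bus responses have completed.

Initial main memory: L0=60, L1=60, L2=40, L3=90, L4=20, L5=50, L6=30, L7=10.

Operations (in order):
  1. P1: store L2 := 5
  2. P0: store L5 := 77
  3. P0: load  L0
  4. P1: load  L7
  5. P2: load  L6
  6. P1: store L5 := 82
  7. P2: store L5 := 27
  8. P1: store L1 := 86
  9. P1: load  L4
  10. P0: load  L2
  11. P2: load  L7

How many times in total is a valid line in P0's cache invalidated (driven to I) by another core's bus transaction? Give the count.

[1] P1: store L2 := 5 | P0:I, P1:M(5), P2:I | bus: BusRdX
[2] P0: store L5 := 77 | P0:M(77), P1:I, P2:I | bus: BusRdX
[3] P0: load  L0 | P0:E(60), P1:I, P2:I | bus: BusRd
[4] P1: load  L7 | P0:I, P1:E(10), P2:I | bus: BusRd
[5] P2: load  L6 | P0:I, P1:I, P2:E(30) | bus: BusRd
[6] P1: store L5 := 82 | P0:I, P1:M(82), P2:I | bus: BusRdX,Flush
[7] P2: store L5 := 27 | P0:I, P1:I, P2:M(27) | bus: BusRdX,Flush
[8] P1: store L1 := 86 | P0:I, P1:M(86), P2:I | bus: BusRdX
[9] P1: load  L4 | P0:I, P1:E(20), P2:I | bus: BusRd
[10] P0: load  L2 | P0:S(5), P1:O(5), P2:I | bus: BusRd
[11] P2: load  L7 | P0:I, P1:S(10), P2:S(10) | bus: BusRd

invalidations = 1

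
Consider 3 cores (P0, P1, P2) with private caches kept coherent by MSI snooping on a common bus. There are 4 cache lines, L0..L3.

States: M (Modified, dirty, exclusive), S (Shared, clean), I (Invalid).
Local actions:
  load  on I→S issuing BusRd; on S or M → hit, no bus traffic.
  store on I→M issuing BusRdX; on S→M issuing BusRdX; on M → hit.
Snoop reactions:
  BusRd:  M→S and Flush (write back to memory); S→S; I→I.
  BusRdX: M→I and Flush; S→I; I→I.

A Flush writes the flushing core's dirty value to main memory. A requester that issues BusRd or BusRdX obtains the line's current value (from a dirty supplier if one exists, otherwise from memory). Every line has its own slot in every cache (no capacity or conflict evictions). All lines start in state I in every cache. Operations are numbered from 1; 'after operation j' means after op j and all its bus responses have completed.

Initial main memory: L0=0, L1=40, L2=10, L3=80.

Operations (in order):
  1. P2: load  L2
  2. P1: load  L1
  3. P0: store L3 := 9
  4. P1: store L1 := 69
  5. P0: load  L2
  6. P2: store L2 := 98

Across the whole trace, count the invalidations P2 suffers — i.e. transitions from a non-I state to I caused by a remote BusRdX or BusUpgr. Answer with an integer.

1. P2: load  L2  bus=[BusRd]  L2: P0=I P1=I P2=S  mem[L2]=10
2. P1: load  L1  bus=[BusRd]  L1: P0=I P1=S P2=I  mem[L1]=40
3. P0: store L3 := 9  bus=[BusRdX]  L3: P0=M P1=I P2=I  mem[L3]=80
4. P1: store L1 := 69  bus=[BusRdX]  L1: P0=I P1=M P2=I  mem[L1]=40
5. P0: load  L2  bus=[BusRd]  L2: P0=S P1=I P2=S  mem[L2]=10
6. P2: store L2 := 98  bus=[BusRdX]  L2: P0=I P1=I P2=M  mem[L2]=10

invalidations = 0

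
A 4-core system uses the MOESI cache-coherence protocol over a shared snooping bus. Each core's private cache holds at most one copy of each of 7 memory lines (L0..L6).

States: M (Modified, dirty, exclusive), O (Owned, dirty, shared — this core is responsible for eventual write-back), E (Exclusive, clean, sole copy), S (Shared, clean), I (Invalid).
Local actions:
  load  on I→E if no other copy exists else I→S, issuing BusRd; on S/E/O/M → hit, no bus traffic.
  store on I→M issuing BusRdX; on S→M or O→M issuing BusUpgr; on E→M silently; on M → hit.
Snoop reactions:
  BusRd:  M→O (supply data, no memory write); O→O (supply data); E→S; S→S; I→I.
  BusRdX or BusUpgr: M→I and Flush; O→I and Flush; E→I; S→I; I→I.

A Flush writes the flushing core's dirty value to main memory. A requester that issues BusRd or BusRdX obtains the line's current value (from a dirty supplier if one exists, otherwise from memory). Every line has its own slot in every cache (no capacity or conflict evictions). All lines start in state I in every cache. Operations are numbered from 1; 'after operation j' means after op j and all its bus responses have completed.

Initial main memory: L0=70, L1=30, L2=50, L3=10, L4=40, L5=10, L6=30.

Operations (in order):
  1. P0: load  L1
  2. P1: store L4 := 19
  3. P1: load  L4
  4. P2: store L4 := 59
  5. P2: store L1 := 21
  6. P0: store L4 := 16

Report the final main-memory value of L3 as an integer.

[1] P0: load  L1 | P0:E(30), P1:I, P2:I, P3:I | bus: BusRd
[2] P1: store L4 := 19 | P0:I, P1:M(19), P2:I, P3:I | bus: BusRdX
[3] P1: load  L4 | P0:I, P1:M(19), P2:I, P3:I | bus: none
[4] P2: store L4 := 59 | P0:I, P1:I, P2:M(59), P3:I | bus: BusRdX,Flush
[5] P2: store L1 := 21 | P0:I, P1:I, P2:M(21), P3:I | bus: BusRdX
[6] P0: store L4 := 16 | P0:M(16), P1:I, P2:I, P3:I | bus: BusRdX,Flush

memory[L3] = 10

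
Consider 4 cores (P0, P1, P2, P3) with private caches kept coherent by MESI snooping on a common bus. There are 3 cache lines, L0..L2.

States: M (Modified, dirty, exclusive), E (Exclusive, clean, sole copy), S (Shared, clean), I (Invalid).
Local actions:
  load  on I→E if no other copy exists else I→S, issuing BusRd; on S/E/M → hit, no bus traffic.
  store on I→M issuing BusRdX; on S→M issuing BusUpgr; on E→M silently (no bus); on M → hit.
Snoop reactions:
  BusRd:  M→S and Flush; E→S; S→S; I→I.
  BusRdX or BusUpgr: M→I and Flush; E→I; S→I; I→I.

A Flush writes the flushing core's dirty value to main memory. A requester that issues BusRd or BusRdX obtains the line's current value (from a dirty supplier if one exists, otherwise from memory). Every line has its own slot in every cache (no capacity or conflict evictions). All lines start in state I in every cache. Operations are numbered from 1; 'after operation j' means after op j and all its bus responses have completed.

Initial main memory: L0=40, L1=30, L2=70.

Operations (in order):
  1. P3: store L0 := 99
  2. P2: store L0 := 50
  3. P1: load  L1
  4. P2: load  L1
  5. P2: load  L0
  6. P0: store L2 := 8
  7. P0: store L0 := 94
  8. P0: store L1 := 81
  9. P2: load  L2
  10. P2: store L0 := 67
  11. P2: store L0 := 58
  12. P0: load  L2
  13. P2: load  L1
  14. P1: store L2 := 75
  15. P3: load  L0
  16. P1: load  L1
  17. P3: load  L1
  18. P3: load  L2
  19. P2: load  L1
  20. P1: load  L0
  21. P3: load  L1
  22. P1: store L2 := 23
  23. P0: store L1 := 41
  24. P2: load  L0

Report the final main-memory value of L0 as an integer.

memory[L0] = 58

[1] P3: store L0 := 99 | P0:I, P1:I, P2:I, P3:M(99) | bus: BusRdX
[2] P2: store L0 := 50 | P0:I, P1:I, P2:M(50), P3:I | bus: BusRdX,Flush
[3] P1: load  L1 | P0:I, P1:E(30), P2:I, P3:I | bus: BusRd
[4] P2: load  L1 | P0:I, P1:S(30), P2:S(30), P3:I | bus: BusRd
[5] P2: load  L0 | P0:I, P1:I, P2:M(50), P3:I | bus: none
[6] P0: store L2 := 8 | P0:M(8), P1:I, P2:I, P3:I | bus: BusRdX
[7] P0: store L0 := 94 | P0:M(94), P1:I, P2:I, P3:I | bus: BusRdX,Flush
[8] P0: store L1 := 81 | P0:M(81), P1:I, P2:I, P3:I | bus: BusRdX
[9] P2: load  L2 | P0:S(8), P1:I, P2:S(8), P3:I | bus: BusRd,Flush
[10] P2: store L0 := 67 | P0:I, P1:I, P2:M(67), P3:I | bus: BusRdX,Flush
[11] P2: store L0 := 58 | P0:I, P1:I, P2:M(58), P3:I | bus: none
[12] P0: load  L2 | P0:S(8), P1:I, P2:S(8), P3:I | bus: none
[13] P2: load  L1 | P0:S(81), P1:I, P2:S(81), P3:I | bus: BusRd,Flush
[14] P1: store L2 := 75 | P0:I, P1:M(75), P2:I, P3:I | bus: BusRdX
[15] P3: load  L0 | P0:I, P1:I, P2:S(58), P3:S(58) | bus: BusRd,Flush
[16] P1: load  L1 | P0:S(81), P1:S(81), P2:S(81), P3:I | bus: BusRd
[17] P3: load  L1 | P0:S(81), P1:S(81), P2:S(81), P3:S(81) | bus: BusRd
[18] P3: load  L2 | P0:I, P1:S(75), P2:I, P3:S(75) | bus: BusRd,Flush
[19] P2: load  L1 | P0:S(81), P1:S(81), P2:S(81), P3:S(81) | bus: none
[20] P1: load  L0 | P0:I, P1:S(58), P2:S(58), P3:S(58) | bus: BusRd
[21] P3: load  L1 | P0:S(81), P1:S(81), P2:S(81), P3:S(81) | bus: none
[22] P1: store L2 := 23 | P0:I, P1:M(23), P2:I, P3:I | bus: BusUpgr
[23] P0: store L1 := 41 | P0:M(41), P1:I, P2:I, P3:I | bus: BusUpgr
[24] P2: load  L0 | P0:I, P1:S(58), P2:S(58), P3:S(58) | bus: none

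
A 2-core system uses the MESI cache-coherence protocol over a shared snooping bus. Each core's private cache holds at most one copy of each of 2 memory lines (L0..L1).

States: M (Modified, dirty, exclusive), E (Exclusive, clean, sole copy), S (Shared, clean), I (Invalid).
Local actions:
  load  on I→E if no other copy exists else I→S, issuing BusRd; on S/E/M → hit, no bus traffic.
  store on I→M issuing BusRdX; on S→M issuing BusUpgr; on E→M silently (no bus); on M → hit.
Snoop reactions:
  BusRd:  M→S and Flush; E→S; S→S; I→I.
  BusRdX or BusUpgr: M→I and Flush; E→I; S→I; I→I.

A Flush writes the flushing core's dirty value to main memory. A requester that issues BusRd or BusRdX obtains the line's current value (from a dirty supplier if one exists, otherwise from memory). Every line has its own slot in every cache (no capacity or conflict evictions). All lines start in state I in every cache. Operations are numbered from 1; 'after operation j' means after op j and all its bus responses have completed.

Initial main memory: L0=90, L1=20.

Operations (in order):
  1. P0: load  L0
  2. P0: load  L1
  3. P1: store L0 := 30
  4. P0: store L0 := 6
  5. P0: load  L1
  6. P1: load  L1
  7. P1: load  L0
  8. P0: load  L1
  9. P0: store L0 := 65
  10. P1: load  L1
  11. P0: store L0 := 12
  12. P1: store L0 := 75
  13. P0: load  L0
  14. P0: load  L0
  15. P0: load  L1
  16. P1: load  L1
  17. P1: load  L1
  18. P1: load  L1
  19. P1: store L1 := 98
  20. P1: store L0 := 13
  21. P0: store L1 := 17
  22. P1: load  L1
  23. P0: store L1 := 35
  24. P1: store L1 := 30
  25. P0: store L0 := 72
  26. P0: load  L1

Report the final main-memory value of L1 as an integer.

memory[L1] = 30

1. P0: load  L0  bus=[BusRd]  L0: P0=E P1=I  mem[L0]=90
2. P0: load  L1  bus=[BusRd]  L1: P0=E P1=I  mem[L1]=20
3. P1: store L0 := 30  bus=[BusRdX]  L0: P0=I P1=M  mem[L0]=90
4. P0: store L0 := 6  bus=[BusRdX,Flush]  L0: P0=M P1=I  mem[L0]=30
5. P0: load  L1  bus=[-]  L1: P0=E P1=I  mem[L1]=20
6. P1: load  L1  bus=[BusRd]  L1: P0=S P1=S  mem[L1]=20
7. P1: load  L0  bus=[BusRd,Flush]  L0: P0=S P1=S  mem[L0]=6
8. P0: load  L1  bus=[-]  L1: P0=S P1=S  mem[L1]=20
9. P0: store L0 := 65  bus=[BusUpgr]  L0: P0=M P1=I  mem[L0]=6
10. P1: load  L1  bus=[-]  L1: P0=S P1=S  mem[L1]=20
11. P0: store L0 := 12  bus=[-]  L0: P0=M P1=I  mem[L0]=6
12. P1: store L0 := 75  bus=[BusRdX,Flush]  L0: P0=I P1=M  mem[L0]=12
13. P0: load  L0  bus=[BusRd,Flush]  L0: P0=S P1=S  mem[L0]=75
14. P0: load  L0  bus=[-]  L0: P0=S P1=S  mem[L0]=75
15. P0: load  L1  bus=[-]  L1: P0=S P1=S  mem[L1]=20
16. P1: load  L1  bus=[-]  L1: P0=S P1=S  mem[L1]=20
17. P1: load  L1  bus=[-]  L1: P0=S P1=S  mem[L1]=20
18. P1: load  L1  bus=[-]  L1: P0=S P1=S  mem[L1]=20
19. P1: store L1 := 98  bus=[BusUpgr]  L1: P0=I P1=M  mem[L1]=20
20. P1: store L0 := 13  bus=[BusUpgr]  L0: P0=I P1=M  mem[L0]=75
21. P0: store L1 := 17  bus=[BusRdX,Flush]  L1: P0=M P1=I  mem[L1]=98
22. P1: load  L1  bus=[BusRd,Flush]  L1: P0=S P1=S  mem[L1]=17
23. P0: store L1 := 35  bus=[BusUpgr]  L1: P0=M P1=I  mem[L1]=17
24. P1: store L1 := 30  bus=[BusRdX,Flush]  L1: P0=I P1=M  mem[L1]=35
25. P0: store L0 := 72  bus=[BusRdX,Flush]  L0: P0=M P1=I  mem[L0]=13
26. P0: load  L1  bus=[BusRd,Flush]  L1: P0=S P1=S  mem[L1]=30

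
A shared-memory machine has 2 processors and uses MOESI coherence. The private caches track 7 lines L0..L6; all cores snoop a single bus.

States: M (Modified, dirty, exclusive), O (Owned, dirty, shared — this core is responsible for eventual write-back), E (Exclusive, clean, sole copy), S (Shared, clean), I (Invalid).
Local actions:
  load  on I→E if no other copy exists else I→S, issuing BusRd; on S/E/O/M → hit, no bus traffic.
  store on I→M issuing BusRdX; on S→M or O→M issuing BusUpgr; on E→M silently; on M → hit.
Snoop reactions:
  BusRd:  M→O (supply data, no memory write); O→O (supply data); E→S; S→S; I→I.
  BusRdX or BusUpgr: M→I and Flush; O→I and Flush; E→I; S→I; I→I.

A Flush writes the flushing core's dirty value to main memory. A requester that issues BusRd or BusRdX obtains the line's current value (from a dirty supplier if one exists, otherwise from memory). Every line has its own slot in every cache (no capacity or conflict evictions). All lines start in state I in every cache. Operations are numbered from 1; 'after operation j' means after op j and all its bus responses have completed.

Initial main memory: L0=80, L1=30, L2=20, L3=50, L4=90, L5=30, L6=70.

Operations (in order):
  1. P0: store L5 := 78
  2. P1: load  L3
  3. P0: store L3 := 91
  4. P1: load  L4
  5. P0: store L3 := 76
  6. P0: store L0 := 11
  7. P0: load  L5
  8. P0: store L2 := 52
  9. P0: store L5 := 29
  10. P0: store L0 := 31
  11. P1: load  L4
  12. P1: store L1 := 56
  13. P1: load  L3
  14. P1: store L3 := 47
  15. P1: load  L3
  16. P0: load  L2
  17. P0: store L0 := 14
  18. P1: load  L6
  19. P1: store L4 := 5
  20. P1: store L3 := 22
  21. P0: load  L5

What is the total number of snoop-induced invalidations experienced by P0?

invalidations = 1

step 1: P0: store L5 := 78  ⟶  MI  (L5)  txn=BusRdX  M[L5]=30
step 2: P1: load  L3  ⟶  IE  (L3)  txn=BusRd  M[L3]=50
step 3: P0: store L3 := 91  ⟶  MI  (L3)  txn=BusRdX  M[L3]=50
step 4: P1: load  L4  ⟶  IE  (L4)  txn=BusRd  M[L4]=90
step 5: P0: store L3 := 76  ⟶  MI  (L3)  txn=∅  M[L3]=50
step 6: P0: store L0 := 11  ⟶  MI  (L0)  txn=BusRdX  M[L0]=80
step 7: P0: load  L5  ⟶  MI  (L5)  txn=∅  M[L5]=30
step 8: P0: store L2 := 52  ⟶  MI  (L2)  txn=BusRdX  M[L2]=20
step 9: P0: store L5 := 29  ⟶  MI  (L5)  txn=∅  M[L5]=30
step 10: P0: store L0 := 31  ⟶  MI  (L0)  txn=∅  M[L0]=80
step 11: P1: load  L4  ⟶  IE  (L4)  txn=∅  M[L4]=90
step 12: P1: store L1 := 56  ⟶  IM  (L1)  txn=BusRdX  M[L1]=30
step 13: P1: load  L3  ⟶  OS  (L3)  txn=BusRd  M[L3]=50
step 14: P1: store L3 := 47  ⟶  IM  (L3)  txn=BusUpgr+Flush  M[L3]=76
step 15: P1: load  L3  ⟶  IM  (L3)  txn=∅  M[L3]=76
step 16: P0: load  L2  ⟶  MI  (L2)  txn=∅  M[L2]=20
step 17: P0: store L0 := 14  ⟶  MI  (L0)  txn=∅  M[L0]=80
step 18: P1: load  L6  ⟶  IE  (L6)  txn=BusRd  M[L6]=70
step 19: P1: store L4 := 5  ⟶  IM  (L4)  txn=∅  M[L4]=90
step 20: P1: store L3 := 22  ⟶  IM  (L3)  txn=∅  M[L3]=76
step 21: P0: load  L5  ⟶  MI  (L5)  txn=∅  M[L5]=30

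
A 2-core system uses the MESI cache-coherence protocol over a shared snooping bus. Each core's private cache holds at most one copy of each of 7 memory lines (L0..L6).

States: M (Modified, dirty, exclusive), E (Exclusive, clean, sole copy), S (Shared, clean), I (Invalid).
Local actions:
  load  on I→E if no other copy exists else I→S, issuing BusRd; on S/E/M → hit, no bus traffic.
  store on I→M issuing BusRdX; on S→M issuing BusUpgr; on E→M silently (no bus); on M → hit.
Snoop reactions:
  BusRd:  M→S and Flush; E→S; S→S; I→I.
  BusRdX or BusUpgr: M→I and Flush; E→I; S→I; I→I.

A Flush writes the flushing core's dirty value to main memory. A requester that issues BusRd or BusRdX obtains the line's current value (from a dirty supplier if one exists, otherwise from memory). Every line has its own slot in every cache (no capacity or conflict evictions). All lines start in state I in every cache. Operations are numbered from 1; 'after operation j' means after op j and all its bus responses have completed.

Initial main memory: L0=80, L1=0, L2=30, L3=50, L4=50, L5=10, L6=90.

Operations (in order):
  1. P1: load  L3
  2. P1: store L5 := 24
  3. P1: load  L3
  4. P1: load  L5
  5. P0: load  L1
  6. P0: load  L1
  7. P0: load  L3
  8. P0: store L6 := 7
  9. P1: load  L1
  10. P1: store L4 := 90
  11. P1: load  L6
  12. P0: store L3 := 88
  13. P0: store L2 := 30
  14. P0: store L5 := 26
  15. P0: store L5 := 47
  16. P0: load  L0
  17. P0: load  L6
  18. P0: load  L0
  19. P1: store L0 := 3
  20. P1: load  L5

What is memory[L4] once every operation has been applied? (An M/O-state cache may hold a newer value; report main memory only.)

memory[L4] = 50

  op1 P1: load  L3 → I/E on L3; bus BusRd; mem=50
  op2 P1: store L5 := 24 → I/M on L5; bus BusRdX; mem=10
  op3 P1: load  L3 → I/E on L3; bus (none); mem=50
  op4 P1: load  L5 → I/M on L5; bus (none); mem=10
  op5 P0: load  L1 → E/I on L1; bus BusRd; mem=0
  op6 P0: load  L1 → E/I on L1; bus (none); mem=0
  op7 P0: load  L3 → S/S on L3; bus BusRd; mem=50
  op8 P0: store L6 := 7 → M/I on L6; bus BusRdX; mem=90
  op9 P1: load  L1 → S/S on L1; bus BusRd; mem=0
  op10 P1: store L4 := 90 → I/M on L4; bus BusRdX; mem=50
  op11 P1: load  L6 → S/S on L6; bus BusRd Flush; mem=7
  op12 P0: store L3 := 88 → M/I on L3; bus BusUpgr; mem=50
  op13 P0: store L2 := 30 → M/I on L2; bus BusRdX; mem=30
  op14 P0: store L5 := 26 → M/I on L5; bus BusRdX Flush; mem=24
  op15 P0: store L5 := 47 → M/I on L5; bus (none); mem=24
  op16 P0: load  L0 → E/I on L0; bus BusRd; mem=80
  op17 P0: load  L6 → S/S on L6; bus (none); mem=7
  op18 P0: load  L0 → E/I on L0; bus (none); mem=80
  op19 P1: store L0 := 3 → I/M on L0; bus BusRdX; mem=80
  op20 P1: load  L5 → S/S on L5; bus BusRd Flush; mem=47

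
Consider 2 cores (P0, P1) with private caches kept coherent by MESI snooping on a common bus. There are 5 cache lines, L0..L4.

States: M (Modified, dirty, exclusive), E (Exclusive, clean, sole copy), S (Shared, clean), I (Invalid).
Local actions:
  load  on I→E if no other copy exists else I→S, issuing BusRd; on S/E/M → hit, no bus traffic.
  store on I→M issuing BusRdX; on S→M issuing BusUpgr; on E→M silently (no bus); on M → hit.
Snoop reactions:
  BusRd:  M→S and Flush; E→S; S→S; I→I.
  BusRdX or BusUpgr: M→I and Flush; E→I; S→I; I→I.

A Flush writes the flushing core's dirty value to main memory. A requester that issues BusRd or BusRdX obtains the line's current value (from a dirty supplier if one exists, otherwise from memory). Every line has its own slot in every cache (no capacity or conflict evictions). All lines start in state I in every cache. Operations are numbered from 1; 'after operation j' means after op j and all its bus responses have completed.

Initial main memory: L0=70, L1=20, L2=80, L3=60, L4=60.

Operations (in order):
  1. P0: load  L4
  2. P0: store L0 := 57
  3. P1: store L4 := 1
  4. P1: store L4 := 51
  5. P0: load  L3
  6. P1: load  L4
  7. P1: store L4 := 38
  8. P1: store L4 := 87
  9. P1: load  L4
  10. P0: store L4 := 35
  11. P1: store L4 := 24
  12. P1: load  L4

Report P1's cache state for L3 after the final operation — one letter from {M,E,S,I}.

step 1: P0: load  L4  ⟶  EI  (L4)  txn=BusRd  M[L4]=60
step 2: P0: store L0 := 57  ⟶  MI  (L0)  txn=BusRdX  M[L0]=70
step 3: P1: store L4 := 1  ⟶  IM  (L4)  txn=BusRdX  M[L4]=60
step 4: P1: store L4 := 51  ⟶  IM  (L4)  txn=∅  M[L4]=60
step 5: P0: load  L3  ⟶  EI  (L3)  txn=BusRd  M[L3]=60
step 6: P1: load  L4  ⟶  IM  (L4)  txn=∅  M[L4]=60
step 7: P1: store L4 := 38  ⟶  IM  (L4)  txn=∅  M[L4]=60
step 8: P1: store L4 := 87  ⟶  IM  (L4)  txn=∅  M[L4]=60
step 9: P1: load  L4  ⟶  IM  (L4)  txn=∅  M[L4]=60
step 10: P0: store L4 := 35  ⟶  MI  (L4)  txn=BusRdX+Flush  M[L4]=87
step 11: P1: store L4 := 24  ⟶  IM  (L4)  txn=BusRdX+Flush  M[L4]=35
step 12: P1: load  L4  ⟶  IM  (L4)  txn=∅  M[L4]=35

state = I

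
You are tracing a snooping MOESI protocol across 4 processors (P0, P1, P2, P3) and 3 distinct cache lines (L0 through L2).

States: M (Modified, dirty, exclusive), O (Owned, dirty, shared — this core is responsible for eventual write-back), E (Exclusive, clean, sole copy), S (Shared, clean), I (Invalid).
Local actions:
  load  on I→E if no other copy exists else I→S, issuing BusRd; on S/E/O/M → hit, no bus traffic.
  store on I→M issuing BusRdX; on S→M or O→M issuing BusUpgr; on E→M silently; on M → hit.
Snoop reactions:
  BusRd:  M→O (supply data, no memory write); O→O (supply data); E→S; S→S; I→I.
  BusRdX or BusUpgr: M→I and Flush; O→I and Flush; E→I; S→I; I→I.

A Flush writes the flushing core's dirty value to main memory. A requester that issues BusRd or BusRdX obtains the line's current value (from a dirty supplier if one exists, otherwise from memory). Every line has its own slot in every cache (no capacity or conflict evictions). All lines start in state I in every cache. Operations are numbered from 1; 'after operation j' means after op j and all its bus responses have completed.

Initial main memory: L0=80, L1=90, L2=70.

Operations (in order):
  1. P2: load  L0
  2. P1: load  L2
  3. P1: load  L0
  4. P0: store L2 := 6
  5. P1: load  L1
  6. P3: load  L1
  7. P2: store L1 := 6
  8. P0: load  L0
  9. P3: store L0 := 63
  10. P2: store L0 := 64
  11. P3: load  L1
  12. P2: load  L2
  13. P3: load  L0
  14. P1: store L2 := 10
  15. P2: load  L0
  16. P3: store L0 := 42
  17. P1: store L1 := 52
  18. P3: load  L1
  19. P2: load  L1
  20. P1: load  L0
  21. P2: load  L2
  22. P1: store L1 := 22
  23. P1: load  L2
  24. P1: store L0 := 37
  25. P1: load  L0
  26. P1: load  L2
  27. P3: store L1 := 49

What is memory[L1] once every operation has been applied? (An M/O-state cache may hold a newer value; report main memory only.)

[1] P2: load  L0 | P0:I, P1:I, P2:E(80), P3:I | bus: BusRd
[2] P1: load  L2 | P0:I, P1:E(70), P2:I, P3:I | bus: BusRd
[3] P1: load  L0 | P0:I, P1:S(80), P2:S(80), P3:I | bus: BusRd
[4] P0: store L2 := 6 | P0:M(6), P1:I, P2:I, P3:I | bus: BusRdX
[5] P1: load  L1 | P0:I, P1:E(90), P2:I, P3:I | bus: BusRd
[6] P3: load  L1 | P0:I, P1:S(90), P2:I, P3:S(90) | bus: BusRd
[7] P2: store L1 := 6 | P0:I, P1:I, P2:M(6), P3:I | bus: BusRdX
[8] P0: load  L0 | P0:S(80), P1:S(80), P2:S(80), P3:I | bus: BusRd
[9] P3: store L0 := 63 | P0:I, P1:I, P2:I, P3:M(63) | bus: BusRdX
[10] P2: store L0 := 64 | P0:I, P1:I, P2:M(64), P3:I | bus: BusRdX,Flush
[11] P3: load  L1 | P0:I, P1:I, P2:O(6), P3:S(6) | bus: BusRd
[12] P2: load  L2 | P0:O(6), P1:I, P2:S(6), P3:I | bus: BusRd
[13] P3: load  L0 | P0:I, P1:I, P2:O(64), P3:S(64) | bus: BusRd
[14] P1: store L2 := 10 | P0:I, P1:M(10), P2:I, P3:I | bus: BusRdX,Flush
[15] P2: load  L0 | P0:I, P1:I, P2:O(64), P3:S(64) | bus: none
[16] P3: store L0 := 42 | P0:I, P1:I, P2:I, P3:M(42) | bus: BusUpgr,Flush
[17] P1: store L1 := 52 | P0:I, P1:M(52), P2:I, P3:I | bus: BusRdX,Flush
[18] P3: load  L1 | P0:I, P1:O(52), P2:I, P3:S(52) | bus: BusRd
[19] P2: load  L1 | P0:I, P1:O(52), P2:S(52), P3:S(52) | bus: BusRd
[20] P1: load  L0 | P0:I, P1:S(42), P2:I, P3:O(42) | bus: BusRd
[21] P2: load  L2 | P0:I, P1:O(10), P2:S(10), P3:I | bus: BusRd
[22] P1: store L1 := 22 | P0:I, P1:M(22), P2:I, P3:I | bus: BusUpgr
[23] P1: load  L2 | P0:I, P1:O(10), P2:S(10), P3:I | bus: none
[24] P1: store L0 := 37 | P0:I, P1:M(37), P2:I, P3:I | bus: BusUpgr,Flush
[25] P1: load  L0 | P0:I, P1:M(37), P2:I, P3:I | bus: none
[26] P1: load  L2 | P0:I, P1:O(10), P2:S(10), P3:I | bus: none
[27] P3: store L1 := 49 | P0:I, P1:I, P2:I, P3:M(49) | bus: BusRdX,Flush

memory[L1] = 22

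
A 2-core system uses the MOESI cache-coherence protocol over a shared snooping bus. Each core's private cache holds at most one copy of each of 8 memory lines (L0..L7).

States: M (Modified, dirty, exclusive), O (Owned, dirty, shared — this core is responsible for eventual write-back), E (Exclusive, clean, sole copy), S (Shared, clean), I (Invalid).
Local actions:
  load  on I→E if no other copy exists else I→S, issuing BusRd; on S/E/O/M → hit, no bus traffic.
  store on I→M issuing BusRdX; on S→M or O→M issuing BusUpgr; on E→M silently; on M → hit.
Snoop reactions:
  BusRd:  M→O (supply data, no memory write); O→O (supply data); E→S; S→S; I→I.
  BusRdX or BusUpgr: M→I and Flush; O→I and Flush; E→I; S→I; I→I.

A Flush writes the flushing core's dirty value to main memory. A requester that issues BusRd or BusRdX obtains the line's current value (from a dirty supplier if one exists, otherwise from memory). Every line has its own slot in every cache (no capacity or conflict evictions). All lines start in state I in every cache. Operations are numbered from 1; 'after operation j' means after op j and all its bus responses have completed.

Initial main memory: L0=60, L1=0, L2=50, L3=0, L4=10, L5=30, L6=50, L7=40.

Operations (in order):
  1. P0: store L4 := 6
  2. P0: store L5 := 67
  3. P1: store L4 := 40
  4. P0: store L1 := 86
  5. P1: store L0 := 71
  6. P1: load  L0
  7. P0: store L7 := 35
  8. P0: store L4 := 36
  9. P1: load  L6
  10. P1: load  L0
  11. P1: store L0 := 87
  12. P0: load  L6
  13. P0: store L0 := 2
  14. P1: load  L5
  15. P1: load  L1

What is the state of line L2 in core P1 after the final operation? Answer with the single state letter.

state = I

1. P0: store L4 := 6  bus=[BusRdX]  L4: P0=M P1=I  mem[L4]=10
2. P0: store L5 := 67  bus=[BusRdX]  L5: P0=M P1=I  mem[L5]=30
3. P1: store L4 := 40  bus=[BusRdX,Flush]  L4: P0=I P1=M  mem[L4]=6
4. P0: store L1 := 86  bus=[BusRdX]  L1: P0=M P1=I  mem[L1]=0
5. P1: store L0 := 71  bus=[BusRdX]  L0: P0=I P1=M  mem[L0]=60
6. P1: load  L0  bus=[-]  L0: P0=I P1=M  mem[L0]=60
7. P0: store L7 := 35  bus=[BusRdX]  L7: P0=M P1=I  mem[L7]=40
8. P0: store L4 := 36  bus=[BusRdX,Flush]  L4: P0=M P1=I  mem[L4]=40
9. P1: load  L6  bus=[BusRd]  L6: P0=I P1=E  mem[L6]=50
10. P1: load  L0  bus=[-]  L0: P0=I P1=M  mem[L0]=60
11. P1: store L0 := 87  bus=[-]  L0: P0=I P1=M  mem[L0]=60
12. P0: load  L6  bus=[BusRd]  L6: P0=S P1=S  mem[L6]=50
13. P0: store L0 := 2  bus=[BusRdX,Flush]  L0: P0=M P1=I  mem[L0]=87
14. P1: load  L5  bus=[BusRd]  L5: P0=O P1=S  mem[L5]=30
15. P1: load  L1  bus=[BusRd]  L1: P0=O P1=S  mem[L1]=0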